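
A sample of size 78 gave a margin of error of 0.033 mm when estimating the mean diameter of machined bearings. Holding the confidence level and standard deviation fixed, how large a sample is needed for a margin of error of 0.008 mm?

1328

Margin of error scales as 1/√n, so n₂ = n₁·(E₁/E₂)².
n₂ = 78 × (0.033/0.008)² = 78 × 17.02 = 1327.56
Round up: n₂ = 1328.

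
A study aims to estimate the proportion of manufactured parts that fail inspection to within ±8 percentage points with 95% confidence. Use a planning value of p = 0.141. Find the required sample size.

For a proportion with margin E = 0.08 at 95% confidence, z = 1.960.
n = p̂(1−p̂)(z/E)² = 0.141 × 0.859 × (1.960/0.08)² = 72.70
Round up: n = 73.

73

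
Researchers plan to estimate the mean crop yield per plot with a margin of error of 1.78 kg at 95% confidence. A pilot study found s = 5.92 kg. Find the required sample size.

43

For a mean, the margin of error is E = z·σ/√n, so n = (zσ/E)².
At 95% confidence, z = 1.960.
n = (1.960 × 5.92 / 1.78)² = 42.49
Round up: n = 43.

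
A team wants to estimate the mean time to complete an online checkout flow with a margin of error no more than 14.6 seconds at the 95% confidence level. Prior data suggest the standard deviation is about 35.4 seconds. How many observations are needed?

n = 23

For a mean, the margin of error is E = z·σ/√n, so n = (zσ/E)².
At 95% confidence, z = 1.960.
n = (1.960 × 35.4 / 14.6)² = 22.58
Round up: n = 23.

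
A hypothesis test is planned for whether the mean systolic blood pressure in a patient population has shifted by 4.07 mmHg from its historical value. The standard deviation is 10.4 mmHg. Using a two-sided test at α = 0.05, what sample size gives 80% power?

52

For a one-sample z-test, n = ((z_{α/2} + z_β)·σ/δ)².
z_{α/2} = 1.960 (two-sided α = 0.05); z_β = 0.842 (power 80% → β = 0.2).
n = (2.802 × 10.4 / 4.07)² = 51.26
Round up: n = 52.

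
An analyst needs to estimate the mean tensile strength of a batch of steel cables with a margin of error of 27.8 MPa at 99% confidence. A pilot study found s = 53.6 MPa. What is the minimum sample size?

For a mean, the margin of error is E = z·σ/√n, so n = (zσ/E)².
At 99% confidence, z = 2.576.
n = (2.576 × 53.6 / 27.8)² = 24.67
Round up: n = 25.

25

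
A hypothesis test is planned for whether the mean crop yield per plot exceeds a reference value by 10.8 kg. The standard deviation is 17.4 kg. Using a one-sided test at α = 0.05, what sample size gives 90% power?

23

For a one-sample z-test, n = ((z_α + z_β)·σ/δ)².
z_α = 1.645 (one-sided α = 0.05); z_β = 1.282 (power 90% → β = 0.1).
n = (2.927 × 17.4 / 10.8)² = 22.24
Round up: n = 23.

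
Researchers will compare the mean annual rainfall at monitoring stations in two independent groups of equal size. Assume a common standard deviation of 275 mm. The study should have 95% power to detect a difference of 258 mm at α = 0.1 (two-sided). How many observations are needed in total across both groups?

For two equal groups, n per group = 2·((z_{α/2} + z_β)·σ/δ)².
z_{α/2} = 1.645; z_β = 1.645 (power 95%).
n = 2 × (3.290 × 275 / 258)² = 2 × 12.30 = 24.60
Round up: n = 25 per group.
Total across both groups: 2 × 25 = 50.

50 total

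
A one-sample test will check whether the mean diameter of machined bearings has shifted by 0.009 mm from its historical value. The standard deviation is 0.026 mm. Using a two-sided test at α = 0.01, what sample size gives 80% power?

For a one-sample z-test, n = ((z_{α/2} + z_β)·σ/δ)².
z_{α/2} = 2.576 (two-sided α = 0.01); z_β = 0.842 (power 80% → β = 0.2).
n = (3.418 × 0.026 / 0.009)² = 97.50
Round up: n = 98.

98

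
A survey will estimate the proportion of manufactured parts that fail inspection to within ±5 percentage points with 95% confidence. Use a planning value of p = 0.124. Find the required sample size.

167

For a proportion with margin E = 0.05 at 95% confidence, z = 1.960.
n = p̂(1−p̂)(z/E)² = 0.124 × 0.876 × (1.960/0.05)² = 166.92
Round up: n = 167.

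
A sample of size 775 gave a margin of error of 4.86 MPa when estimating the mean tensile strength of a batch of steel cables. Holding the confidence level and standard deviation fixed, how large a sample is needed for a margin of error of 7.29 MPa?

345

Margin of error scales as 1/√n, so n₂ = n₁·(E₁/E₂)².
n₂ = 775 × (4.86/7.29)² = 775 × 0.4444 = 344.41
Round up: n₂ = 345.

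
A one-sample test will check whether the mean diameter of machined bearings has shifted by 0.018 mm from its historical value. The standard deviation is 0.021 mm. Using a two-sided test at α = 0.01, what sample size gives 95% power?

For a one-sample z-test, n = ((z_{α/2} + z_β)·σ/δ)².
z_{α/2} = 2.576 (two-sided α = 0.01); z_β = 1.645 (power 95% → β = 0.05).
n = (4.221 × 0.021 / 0.018)² = 24.25
Round up: n = 25.

25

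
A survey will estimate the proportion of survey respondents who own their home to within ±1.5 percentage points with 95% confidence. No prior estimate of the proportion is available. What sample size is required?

4269

For a proportion with margin E = 0.015 at 95% confidence, z = 1.960.
With no prior estimate, use p = 0.5, which maximizes p(1−p) at 0.25.
n = 0.25 × (z/E)² = 0.25 × (1.960/0.015)² = 4268.44
Round up: n = 4269.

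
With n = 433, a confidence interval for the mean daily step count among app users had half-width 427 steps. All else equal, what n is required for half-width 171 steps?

n = 2700

Margin of error scales as 1/√n, so n₂ = n₁·(E₁/E₂)².
n₂ = 433 × (427/171)² = 433 × 6.235 = 2699.76
Round up: n₂ = 2700.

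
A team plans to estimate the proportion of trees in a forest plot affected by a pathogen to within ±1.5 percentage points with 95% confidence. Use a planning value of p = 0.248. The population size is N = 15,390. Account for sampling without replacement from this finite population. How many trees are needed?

For a proportion with margin E = 0.015 at 95% confidence, z = 1.960.
n = p̂(1−p̂)(z/E)² = 0.248 × 0.752 × (1.960/0.015)² = 3184.19 — call this n₀.
Finite-population correction with N = 15,390: n = n₀ / (1 + (n₀−1)/N) = 3184.19 / 1.207 = 2638.10
Round up: n = 2639.

n = 2639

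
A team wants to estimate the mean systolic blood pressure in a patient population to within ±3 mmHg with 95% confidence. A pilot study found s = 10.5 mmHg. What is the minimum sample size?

n = 48

For a mean, the margin of error is E = z·σ/√n, so n = (zσ/E)².
At 95% confidence, z = 1.960.
n = (1.960 × 10.5 / 3)² = 47.06
Round up: n = 48.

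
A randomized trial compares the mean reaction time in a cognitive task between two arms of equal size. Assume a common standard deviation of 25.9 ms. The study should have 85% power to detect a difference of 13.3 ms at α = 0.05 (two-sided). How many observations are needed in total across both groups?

For two equal groups, n per group = 2·((z_{α/2} + z_β)·σ/δ)².
z_{α/2} = 1.960; z_β = 1.036 (power 85%).
n = 2 × (2.996 × 25.9 / 13.3)² = 2 × 34.04 = 68.08
Round up: n = 69 per group.
Total across both groups: 2 × 69 = 138.

138 total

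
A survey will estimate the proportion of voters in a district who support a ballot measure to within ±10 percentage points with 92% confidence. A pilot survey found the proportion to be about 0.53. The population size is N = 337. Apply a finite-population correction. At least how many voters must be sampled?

n = 63

For a proportion with margin E = 0.1 at 92% confidence, z = 1.751.
n = p̂(1−p̂)(z/E)² = 0.53 × 0.47 × (1.751/0.1)² = 76.37 — call this n₀.
Finite-population correction with N = 337: n = n₀ / (1 + (n₀−1)/N) = 76.37 / 1.224 = 62.39
Round up: n = 63.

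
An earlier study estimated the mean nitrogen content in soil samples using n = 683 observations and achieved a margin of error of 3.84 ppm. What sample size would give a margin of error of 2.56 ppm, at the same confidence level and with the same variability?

n = 1537

Margin of error scales as 1/√n, so n₂ = n₁·(E₁/E₂)².
n₂ = 683 × (3.84/2.56)² = 683 × 2.25 = 1536.75
Round up: n₂ = 1537.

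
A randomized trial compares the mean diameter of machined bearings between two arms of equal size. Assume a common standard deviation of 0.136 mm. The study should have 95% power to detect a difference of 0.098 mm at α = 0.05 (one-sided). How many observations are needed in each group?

42 per group

For two equal groups, n per group = 2·((z_α + z_β)·σ/δ)².
z_α = 1.645; z_β = 1.645 (power 95%).
n = 2 × (3.290 × 0.136 / 0.098)² = 2 × 20.85 = 41.70
Round up: n = 42 per group.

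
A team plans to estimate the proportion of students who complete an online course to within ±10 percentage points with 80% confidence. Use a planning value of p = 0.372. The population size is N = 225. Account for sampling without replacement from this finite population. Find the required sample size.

For a proportion with margin E = 0.1 at 80% confidence, z = 1.282.
n = p̂(1−p̂)(z/E)² = 0.372 × 0.628 × (1.282/0.1)² = 38.40 — call this n₀.
Finite-population correction with N = 225: n = n₀ / (1 + (n₀−1)/N) = 38.40 / 1.166 = 32.93
Round up: n = 33.

33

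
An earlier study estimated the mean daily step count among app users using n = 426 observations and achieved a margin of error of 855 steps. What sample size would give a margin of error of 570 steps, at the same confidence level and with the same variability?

959

Margin of error scales as 1/√n, so n₂ = n₁·(E₁/E₂)².
n₂ = 426 × (855/570)² = 426 × 2.25 = 958.50
Round up: n₂ = 959.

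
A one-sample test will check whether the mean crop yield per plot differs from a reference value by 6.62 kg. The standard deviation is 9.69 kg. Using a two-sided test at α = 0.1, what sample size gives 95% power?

24

For a one-sample z-test, n = ((z_{α/2} + z_β)·σ/δ)².
z_{α/2} = 1.645 (two-sided α = 0.1); z_β = 1.645 (power 95% → β = 0.05).
n = (3.290 × 9.69 / 6.62)² = 23.19
Round up: n = 24.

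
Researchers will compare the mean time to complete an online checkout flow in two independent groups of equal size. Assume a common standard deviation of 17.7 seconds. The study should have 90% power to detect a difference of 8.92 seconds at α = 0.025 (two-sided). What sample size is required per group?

98 per group

For two equal groups, n per group = 2·((z_{α/2} + z_β)·σ/δ)².
z_{α/2} = 2.241; z_β = 1.282 (power 90%).
n = 2 × (3.523 × 17.7 / 8.92)² = 2 × 48.87 = 97.74
Round up: n = 98 per group.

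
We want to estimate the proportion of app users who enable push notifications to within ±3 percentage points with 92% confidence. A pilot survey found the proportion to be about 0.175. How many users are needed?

492

For a proportion with margin E = 0.03 at 92% confidence, z = 1.751.
n = p̂(1−p̂)(z/E)² = 0.175 × 0.825 × (1.751/0.03)² = 491.84
Round up: n = 492.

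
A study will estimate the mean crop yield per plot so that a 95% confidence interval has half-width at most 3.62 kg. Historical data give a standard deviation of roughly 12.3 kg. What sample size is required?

For a mean, the margin of error is E = z·σ/√n, so n = (zσ/E)².
At 95% confidence, z = 1.960.
n = (1.960 × 12.3 / 3.62)² = 44.35
Round up: n = 45.

n = 45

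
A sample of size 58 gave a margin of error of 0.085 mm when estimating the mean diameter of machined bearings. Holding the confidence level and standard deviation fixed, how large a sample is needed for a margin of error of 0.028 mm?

Margin of error scales as 1/√n, so n₂ = n₁·(E₁/E₂)².
n₂ = 58 × (0.085/0.028)² = 58 × 9.216 = 534.53
Round up: n₂ = 535.

n = 535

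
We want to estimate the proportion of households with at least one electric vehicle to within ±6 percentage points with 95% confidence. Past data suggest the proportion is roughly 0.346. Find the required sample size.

242

For a proportion with margin E = 0.06 at 95% confidence, z = 1.960.
n = p̂(1−p̂)(z/E)² = 0.346 × 0.654 × (1.960/0.06)² = 241.47
Round up: n = 242.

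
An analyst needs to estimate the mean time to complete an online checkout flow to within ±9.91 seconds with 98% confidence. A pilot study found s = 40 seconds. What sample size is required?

For a mean, the margin of error is E = z·σ/√n, so n = (zσ/E)².
At 98% confidence, z = 2.326.
n = (2.326 × 40 / 9.91)² = 88.14
Round up: n = 89.

89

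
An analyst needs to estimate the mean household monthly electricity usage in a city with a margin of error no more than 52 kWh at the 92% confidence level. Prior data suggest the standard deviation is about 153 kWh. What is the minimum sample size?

For a mean, the margin of error is E = z·σ/√n, so n = (zσ/E)².
At 92% confidence, z = 1.751.
n = (1.751 × 153 / 52)² = 26.54
Round up: n = 27.

27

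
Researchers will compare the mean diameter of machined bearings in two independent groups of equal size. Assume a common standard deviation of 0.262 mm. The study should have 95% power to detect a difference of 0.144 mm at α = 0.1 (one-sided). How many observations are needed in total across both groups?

For two equal groups, n per group = 2·((z_α + z_β)·σ/δ)².
z_α = 1.282; z_β = 1.645 (power 95%).
n = 2 × (2.927 × 0.262 / 0.144)² = 2 × 28.36 = 56.72
Round up: n = 57 per group.
Total across both groups: 2 × 57 = 114.

114 total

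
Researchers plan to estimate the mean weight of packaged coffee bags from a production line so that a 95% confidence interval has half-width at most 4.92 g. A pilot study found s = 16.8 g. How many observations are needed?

For a mean, the margin of error is E = z·σ/√n, so n = (zσ/E)².
At 95% confidence, z = 1.960.
n = (1.960 × 16.8 / 4.92)² = 44.79
Round up: n = 45.

45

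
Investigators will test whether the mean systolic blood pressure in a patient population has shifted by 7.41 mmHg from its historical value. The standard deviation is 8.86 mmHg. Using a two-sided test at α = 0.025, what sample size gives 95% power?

22

For a one-sample z-test, n = ((z_{α/2} + z_β)·σ/δ)².
z_{α/2} = 2.241 (two-sided α = 0.025); z_β = 1.645 (power 95% → β = 0.05).
n = (3.886 × 8.86 / 7.41)² = 21.59
Round up: n = 22.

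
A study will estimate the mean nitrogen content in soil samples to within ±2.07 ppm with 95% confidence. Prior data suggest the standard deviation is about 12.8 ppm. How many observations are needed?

For a mean, the margin of error is E = z·σ/√n, so n = (zσ/E)².
At 95% confidence, z = 1.960.
n = (1.960 × 12.8 / 2.07)² = 146.89
Round up: n = 147.

n = 147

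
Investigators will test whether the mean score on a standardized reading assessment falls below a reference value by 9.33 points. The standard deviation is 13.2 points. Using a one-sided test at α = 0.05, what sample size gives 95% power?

For a one-sample z-test, n = ((z_α + z_β)·σ/δ)².
z_α = 1.645 (one-sided α = 0.05); z_β = 1.645 (power 95% → β = 0.05).
n = (3.290 × 13.2 / 9.33)² = 21.67
Round up: n = 22.

22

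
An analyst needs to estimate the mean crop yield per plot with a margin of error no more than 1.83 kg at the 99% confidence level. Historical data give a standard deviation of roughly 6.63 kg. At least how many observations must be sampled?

For a mean, the margin of error is E = z·σ/√n, so n = (zσ/E)².
At 99% confidence, z = 2.576.
n = (2.576 × 6.63 / 1.83)² = 87.10
Round up: n = 88.

88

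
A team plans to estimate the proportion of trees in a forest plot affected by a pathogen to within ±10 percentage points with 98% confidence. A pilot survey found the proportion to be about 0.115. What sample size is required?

For a proportion with margin E = 0.1 at 98% confidence, z = 2.326.
n = p̂(1−p̂)(z/E)² = 0.115 × 0.885 × (2.326/0.1)² = 55.06
Round up: n = 56.

n = 56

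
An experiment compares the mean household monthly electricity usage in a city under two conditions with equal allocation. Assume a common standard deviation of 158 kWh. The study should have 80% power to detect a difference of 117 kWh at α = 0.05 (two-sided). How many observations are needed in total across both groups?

58 total

For two equal groups, n per group = 2·((z_{α/2} + z_β)·σ/δ)².
z_{α/2} = 1.960; z_β = 0.842 (power 80%).
n = 2 × (2.802 × 158 / 117)² = 2 × 14.32 = 28.64
Round up: n = 29 per group.
Total across both groups: 2 × 29 = 58.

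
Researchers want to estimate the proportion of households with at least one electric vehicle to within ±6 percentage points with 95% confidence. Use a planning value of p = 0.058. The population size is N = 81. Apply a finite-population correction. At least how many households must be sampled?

For a proportion with margin E = 0.06 at 95% confidence, z = 1.960.
n = p̂(1−p̂)(z/E)² = 0.058 × 0.942 × (1.960/0.06)² = 58.30 — call this n₀.
Finite-population correction with N = 81: n = n₀ / (1 + (n₀−1)/N) = 58.30 / 1.707 = 34.15
Round up: n = 35.

35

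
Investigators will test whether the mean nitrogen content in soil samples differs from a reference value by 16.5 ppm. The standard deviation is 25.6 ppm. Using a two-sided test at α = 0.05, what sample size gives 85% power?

22

For a one-sample z-test, n = ((z_{α/2} + z_β)·σ/δ)².
z_{α/2} = 1.960 (two-sided α = 0.05); z_β = 1.036 (power 85% → β = 0.15).
n = (2.996 × 25.6 / 16.5)² = 21.61
Round up: n = 22.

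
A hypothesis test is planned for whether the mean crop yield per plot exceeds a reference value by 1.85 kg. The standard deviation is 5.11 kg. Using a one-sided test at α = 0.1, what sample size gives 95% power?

n = 66

For a one-sample z-test, n = ((z_α + z_β)·σ/δ)².
z_α = 1.282 (one-sided α = 0.1); z_β = 1.645 (power 95% → β = 0.05).
n = (2.927 × 5.11 / 1.85)² = 65.36
Round up: n = 66.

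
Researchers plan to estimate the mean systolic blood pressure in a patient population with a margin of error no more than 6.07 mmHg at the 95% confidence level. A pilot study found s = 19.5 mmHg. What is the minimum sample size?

For a mean, the margin of error is E = z·σ/√n, so n = (zσ/E)².
At 95% confidence, z = 1.960.
n = (1.960 × 19.5 / 6.07)² = 39.65
Round up: n = 40.

40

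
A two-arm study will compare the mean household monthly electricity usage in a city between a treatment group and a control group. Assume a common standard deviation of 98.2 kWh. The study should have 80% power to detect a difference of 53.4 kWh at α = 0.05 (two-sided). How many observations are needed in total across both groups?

108 total

For two equal groups, n per group = 2·((z_{α/2} + z_β)·σ/δ)².
z_{α/2} = 1.960; z_β = 0.842 (power 80%).
n = 2 × (2.802 × 98.2 / 53.4)² = 2 × 26.55 = 53.10
Round up: n = 54 per group.
Total across both groups: 2 × 54 = 108.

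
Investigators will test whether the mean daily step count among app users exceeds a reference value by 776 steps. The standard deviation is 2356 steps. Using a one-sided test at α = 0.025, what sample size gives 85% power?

For a one-sample z-test, n = ((z_α + z_β)·σ/δ)².
z_α = 1.960 (one-sided α = 0.025); z_β = 1.036 (power 85% → β = 0.15).
n = (2.996 × 2356 / 776)² = 82.74
Round up: n = 83.

83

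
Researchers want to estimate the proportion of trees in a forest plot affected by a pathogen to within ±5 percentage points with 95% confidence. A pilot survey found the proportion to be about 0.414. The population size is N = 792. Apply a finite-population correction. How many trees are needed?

For a proportion with margin E = 0.05 at 95% confidence, z = 1.960.
n = p̂(1−p̂)(z/E)² = 0.414 × 0.586 × (1.960/0.05)² = 372.80 — call this n₀.
Finite-population correction with N = 792: n = n₀ / (1 + (n₀−1)/N) = 372.80 / 1.469 = 253.78
Round up: n = 254.

254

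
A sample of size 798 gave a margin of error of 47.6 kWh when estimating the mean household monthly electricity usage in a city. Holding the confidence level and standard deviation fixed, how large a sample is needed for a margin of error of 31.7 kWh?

Margin of error scales as 1/√n, so n₂ = n₁·(E₁/E₂)².
n₂ = 798 × (47.6/31.7)² = 798 × 2.255 = 1799.49
Round up: n₂ = 1800.

1800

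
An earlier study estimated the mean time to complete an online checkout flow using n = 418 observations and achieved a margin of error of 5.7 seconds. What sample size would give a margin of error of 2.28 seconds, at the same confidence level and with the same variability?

Margin of error scales as 1/√n, so n₂ = n₁·(E₁/E₂)².
n₂ = 418 × (5.7/2.28)² = 418 × 6.25 = 2612.50
Round up: n₂ = 2613.

2613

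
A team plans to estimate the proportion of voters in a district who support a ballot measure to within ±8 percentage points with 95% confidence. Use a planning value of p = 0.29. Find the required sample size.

n = 124

For a proportion with margin E = 0.08 at 95% confidence, z = 1.960.
n = p̂(1−p̂)(z/E)² = 0.29 × 0.71 × (1.960/0.08)² = 123.59
Round up: n = 124.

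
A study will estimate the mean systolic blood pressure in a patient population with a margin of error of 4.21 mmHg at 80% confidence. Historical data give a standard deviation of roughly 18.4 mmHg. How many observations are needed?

n = 32

For a mean, the margin of error is E = z·σ/√n, so n = (zσ/E)².
At 80% confidence, z = 1.282.
n = (1.282 × 18.4 / 4.21)² = 31.39
Round up: n = 32.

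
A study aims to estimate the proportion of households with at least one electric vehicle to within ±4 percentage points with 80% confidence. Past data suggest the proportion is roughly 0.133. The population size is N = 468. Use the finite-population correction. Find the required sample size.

95

For a proportion with margin E = 0.04 at 80% confidence, z = 1.282.
n = p̂(1−p̂)(z/E)² = 0.133 × 0.867 × (1.282/0.04)² = 118.45 — call this n₀.
Finite-population correction with N = 468: n = n₀ / (1 + (n₀−1)/N) = 118.45 / 1.251 = 94.68
Round up: n = 95.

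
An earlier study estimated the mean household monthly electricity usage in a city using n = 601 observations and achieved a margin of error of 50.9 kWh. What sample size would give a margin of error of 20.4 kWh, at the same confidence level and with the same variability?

Margin of error scales as 1/√n, so n₂ = n₁·(E₁/E₂)².
n₂ = 601 × (50.9/20.4)² = 601 × 6.226 = 3741.83
Round up: n₂ = 3742.

3742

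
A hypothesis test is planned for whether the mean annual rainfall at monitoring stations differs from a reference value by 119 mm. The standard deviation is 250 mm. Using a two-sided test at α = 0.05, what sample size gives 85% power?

For a one-sample z-test, n = ((z_{α/2} + z_β)·σ/δ)².
z_{α/2} = 1.960 (two-sided α = 0.05); z_β = 1.036 (power 85% → β = 0.15).
n = (2.996 × 250 / 119)² = 39.62
Round up: n = 40.

40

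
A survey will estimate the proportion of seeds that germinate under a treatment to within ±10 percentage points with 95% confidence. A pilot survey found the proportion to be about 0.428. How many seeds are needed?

For a proportion with margin E = 0.1 at 95% confidence, z = 1.960.
n = p̂(1−p̂)(z/E)² = 0.428 × 0.572 × (1.960/0.1)² = 94.05
Round up: n = 95.

95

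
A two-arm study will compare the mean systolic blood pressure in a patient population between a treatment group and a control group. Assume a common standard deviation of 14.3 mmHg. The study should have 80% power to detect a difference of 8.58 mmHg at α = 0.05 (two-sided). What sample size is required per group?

For two equal groups, n per group = 2·((z_{α/2} + z_β)·σ/δ)².
z_{α/2} = 1.960; z_β = 0.842 (power 80%).
n = 2 × (2.802 × 14.3 / 8.58)² = 2 × 21.81 = 43.62
Round up: n = 44 per group.

44 per group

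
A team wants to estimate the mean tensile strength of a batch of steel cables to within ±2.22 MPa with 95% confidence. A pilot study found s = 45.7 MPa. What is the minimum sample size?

1628

For a mean, the margin of error is E = z·σ/√n, so n = (zσ/E)².
At 95% confidence, z = 1.960.
n = (1.960 × 45.7 / 2.22)² = 1627.94
Round up: n = 1628.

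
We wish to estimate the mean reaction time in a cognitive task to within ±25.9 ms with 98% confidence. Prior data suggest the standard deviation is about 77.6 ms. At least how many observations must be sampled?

For a mean, the margin of error is E = z·σ/√n, so n = (zσ/E)².
At 98% confidence, z = 2.326.
n = (2.326 × 77.6 / 25.9)² = 48.57
Round up: n = 49.

n = 49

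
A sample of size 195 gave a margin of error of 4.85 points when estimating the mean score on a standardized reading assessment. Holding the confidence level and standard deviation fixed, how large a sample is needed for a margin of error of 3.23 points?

Margin of error scales as 1/√n, so n₂ = n₁·(E₁/E₂)².
n₂ = 195 × (4.85/3.23)² = 195 × 2.255 = 439.72
Round up: n₂ = 440.

440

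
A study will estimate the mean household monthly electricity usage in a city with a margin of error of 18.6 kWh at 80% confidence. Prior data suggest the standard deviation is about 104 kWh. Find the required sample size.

52

For a mean, the margin of error is E = z·σ/√n, so n = (zσ/E)².
At 80% confidence, z = 1.282.
n = (1.282 × 104 / 18.6)² = 51.38
Round up: n = 52.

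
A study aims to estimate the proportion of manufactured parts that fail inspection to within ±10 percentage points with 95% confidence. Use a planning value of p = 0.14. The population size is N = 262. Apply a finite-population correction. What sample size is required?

40

For a proportion with margin E = 0.1 at 95% confidence, z = 1.960.
n = p̂(1−p̂)(z/E)² = 0.14 × 0.86 × (1.960/0.1)² = 46.25 — call this n₀.
Finite-population correction with N = 262: n = n₀ / (1 + (n₀−1)/N) = 46.25 / 1.173 = 39.43
Round up: n = 40.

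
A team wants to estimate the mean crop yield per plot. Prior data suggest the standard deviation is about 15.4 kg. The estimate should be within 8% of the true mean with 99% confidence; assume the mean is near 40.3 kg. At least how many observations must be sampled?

For a mean, the margin of error is E = z·σ/√n, so n = (zσ/E)².
At 99% confidence, z = 2.576.
E = 8% of 40.3 = 3.224 kg.
n = (2.576 × 15.4 / 3.224)² = 151.41
Round up: n = 152.

n = 152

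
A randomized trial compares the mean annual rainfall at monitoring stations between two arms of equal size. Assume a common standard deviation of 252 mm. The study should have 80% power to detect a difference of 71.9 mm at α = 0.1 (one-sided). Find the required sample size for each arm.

For two equal groups, n per group = 2·((z_α + z_β)·σ/δ)².
z_α = 1.282; z_β = 0.842 (power 80%).
n = 2 × (2.124 × 252 / 71.9)² = 2 × 55.42 = 110.84
Round up: n = 111 per group.

111 per group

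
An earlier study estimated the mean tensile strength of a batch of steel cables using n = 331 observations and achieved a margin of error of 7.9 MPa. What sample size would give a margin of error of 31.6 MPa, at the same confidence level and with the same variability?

21

Margin of error scales as 1/√n, so n₂ = n₁·(E₁/E₂)².
n₂ = 331 × (7.9/31.6)² = 331 × 0.0625 = 20.69
Round up: n₂ = 21.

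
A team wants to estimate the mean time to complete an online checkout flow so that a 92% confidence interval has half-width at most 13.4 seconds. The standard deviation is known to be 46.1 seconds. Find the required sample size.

For a mean, the margin of error is E = z·σ/√n, so n = (zσ/E)².
At 92% confidence, z = 1.751.
n = (1.751 × 46.1 / 13.4)² = 36.29
Round up: n = 37.

37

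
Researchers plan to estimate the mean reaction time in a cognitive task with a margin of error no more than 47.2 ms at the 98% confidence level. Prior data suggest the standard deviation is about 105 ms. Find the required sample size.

For a mean, the margin of error is E = z·σ/√n, so n = (zσ/E)².
At 98% confidence, z = 2.326.
n = (2.326 × 105 / 47.2)² = 26.77
Round up: n = 27.

27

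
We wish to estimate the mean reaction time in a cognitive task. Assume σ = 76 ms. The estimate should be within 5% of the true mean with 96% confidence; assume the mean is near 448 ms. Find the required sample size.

49

For a mean, the margin of error is E = z·σ/√n, so n = (zσ/E)².
At 96% confidence, z = 2.054.
E = 5% of 448 = 22.4 ms.
n = (2.054 × 76 / 22.4)² = 48.57
Round up: n = 49.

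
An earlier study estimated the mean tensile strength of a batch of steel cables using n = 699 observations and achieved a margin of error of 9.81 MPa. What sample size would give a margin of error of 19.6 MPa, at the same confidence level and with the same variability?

Margin of error scales as 1/√n, so n₂ = n₁·(E₁/E₂)².
n₂ = 699 × (9.81/19.6)² = 699 × 0.2505 = 175.10
Round up: n₂ = 176.

176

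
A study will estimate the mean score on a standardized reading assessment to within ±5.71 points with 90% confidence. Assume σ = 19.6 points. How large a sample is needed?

n = 32

For a mean, the margin of error is E = z·σ/√n, so n = (zσ/E)².
At 90% confidence, z = 1.645.
n = (1.645 × 19.6 / 5.71)² = 31.88
Round up: n = 32.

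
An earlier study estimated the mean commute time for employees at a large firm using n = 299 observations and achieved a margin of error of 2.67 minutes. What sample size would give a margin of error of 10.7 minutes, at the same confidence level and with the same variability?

19

Margin of error scales as 1/√n, so n₂ = n₁·(E₁/E₂)².
n₂ = 299 × (2.67/10.7)² = 299 × 0.06227 = 18.62
Round up: n₂ = 19.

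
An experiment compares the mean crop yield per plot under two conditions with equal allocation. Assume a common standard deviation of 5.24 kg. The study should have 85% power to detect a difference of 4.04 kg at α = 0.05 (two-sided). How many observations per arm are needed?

For two equal groups, n per group = 2·((z_{α/2} + z_β)·σ/δ)².
z_{α/2} = 1.960; z_β = 1.036 (power 85%).
n = 2 × (2.996 × 5.24 / 4.04)² = 2 × 15.10 = 30.20
Round up: n = 31 per group.

31 per group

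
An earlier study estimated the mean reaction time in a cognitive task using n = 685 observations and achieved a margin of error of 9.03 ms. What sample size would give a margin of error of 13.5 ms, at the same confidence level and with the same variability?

Margin of error scales as 1/√n, so n₂ = n₁·(E₁/E₂)².
n₂ = 685 × (9.03/13.5)² = 685 × 0.4474 = 306.47
Round up: n₂ = 307.

n = 307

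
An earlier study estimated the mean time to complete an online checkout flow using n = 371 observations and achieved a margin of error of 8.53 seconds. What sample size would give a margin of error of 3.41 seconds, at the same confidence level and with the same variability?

2322

Margin of error scales as 1/√n, so n₂ = n₁·(E₁/E₂)².
n₂ = 371 × (8.53/3.41)² = 371 × 6.257 = 2321.35
Round up: n₂ = 2322.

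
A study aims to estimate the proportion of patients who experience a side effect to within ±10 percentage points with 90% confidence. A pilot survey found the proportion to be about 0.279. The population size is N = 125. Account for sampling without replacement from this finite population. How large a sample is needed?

39

For a proportion with margin E = 0.1 at 90% confidence, z = 1.645.
n = p̂(1−p̂)(z/E)² = 0.279 × 0.721 × (1.645/0.1)² = 54.43 — call this n₀.
Finite-population correction with N = 125: n = n₀ / (1 + (n₀−1)/N) = 54.43 / 1.427 = 38.14
Round up: n = 39.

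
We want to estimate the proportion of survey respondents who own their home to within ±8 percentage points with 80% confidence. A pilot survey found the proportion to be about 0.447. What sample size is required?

For a proportion with margin E = 0.08 at 80% confidence, z = 1.282.
n = p̂(1−p̂)(z/E)² = 0.447 × 0.553 × (1.282/0.08)² = 63.48
Round up: n = 64.

64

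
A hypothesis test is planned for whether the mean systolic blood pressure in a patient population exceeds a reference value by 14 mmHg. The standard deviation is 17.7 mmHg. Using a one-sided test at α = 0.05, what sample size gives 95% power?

18

For a one-sample z-test, n = ((z_α + z_β)·σ/δ)².
z_α = 1.645 (one-sided α = 0.05); z_β = 1.645 (power 95% → β = 0.05).
n = (3.290 × 17.7 / 14)² = 17.30
Round up: n = 18.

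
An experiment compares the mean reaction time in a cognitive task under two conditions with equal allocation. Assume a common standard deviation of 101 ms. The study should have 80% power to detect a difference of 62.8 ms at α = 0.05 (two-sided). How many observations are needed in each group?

For two equal groups, n per group = 2·((z_{α/2} + z_β)·σ/δ)².
z_{α/2} = 1.960; z_β = 0.842 (power 80%).
n = 2 × (2.802 × 101 / 62.8)² = 2 × 20.31 = 40.62
Round up: n = 41 per group.

41 per group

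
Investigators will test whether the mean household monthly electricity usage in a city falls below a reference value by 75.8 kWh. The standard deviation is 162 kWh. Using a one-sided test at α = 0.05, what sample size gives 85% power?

33

For a one-sample z-test, n = ((z_α + z_β)·σ/δ)².
z_α = 1.645 (one-sided α = 0.05); z_β = 1.036 (power 85% → β = 0.15).
n = (2.681 × 162 / 75.8)² = 32.83
Round up: n = 33.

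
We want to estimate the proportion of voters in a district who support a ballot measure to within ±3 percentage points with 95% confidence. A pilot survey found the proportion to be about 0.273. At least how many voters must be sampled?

848

For a proportion with margin E = 0.03 at 95% confidence, z = 1.960.
n = p̂(1−p̂)(z/E)² = 0.273 × 0.727 × (1.960/0.03)² = 847.16
Round up: n = 848.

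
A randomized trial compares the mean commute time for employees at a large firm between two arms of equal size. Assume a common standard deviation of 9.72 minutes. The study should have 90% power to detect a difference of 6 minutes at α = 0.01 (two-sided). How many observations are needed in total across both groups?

158 total

For two equal groups, n per group = 2·((z_{α/2} + z_β)·σ/δ)².
z_{α/2} = 2.576; z_β = 1.282 (power 90%).
n = 2 × (3.858 × 9.72 / 6)² = 2 × 39.06 = 78.12
Round up: n = 79 per group.
Total across both groups: 2 × 79 = 158.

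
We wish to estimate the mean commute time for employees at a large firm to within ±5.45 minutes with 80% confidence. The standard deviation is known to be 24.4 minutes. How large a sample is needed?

33

For a mean, the margin of error is E = z·σ/√n, so n = (zσ/E)².
At 80% confidence, z = 1.282.
n = (1.282 × 24.4 / 5.45)² = 32.94
Round up: n = 33.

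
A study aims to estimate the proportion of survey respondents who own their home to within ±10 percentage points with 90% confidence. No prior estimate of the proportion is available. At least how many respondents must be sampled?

For a proportion with margin E = 0.1 at 90% confidence, z = 1.645.
With no prior estimate, use p = 0.5, which maximizes p(1−p) at 0.25.
n = 0.25 × (z/E)² = 0.25 × (1.645/0.1)² = 67.65
Round up: n = 68.

68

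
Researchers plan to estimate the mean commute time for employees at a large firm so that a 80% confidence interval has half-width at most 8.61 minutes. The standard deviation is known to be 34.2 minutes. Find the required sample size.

26

For a mean, the margin of error is E = z·σ/√n, so n = (zσ/E)².
At 80% confidence, z = 1.282.
n = (1.282 × 34.2 / 8.61)² = 25.93
Round up: n = 26.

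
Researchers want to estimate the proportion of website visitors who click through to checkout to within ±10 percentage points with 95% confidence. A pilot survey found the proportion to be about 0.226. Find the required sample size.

n = 68

For a proportion with margin E = 0.1 at 95% confidence, z = 1.960.
n = p̂(1−p̂)(z/E)² = 0.226 × 0.774 × (1.960/0.1)² = 67.20
Round up: n = 68.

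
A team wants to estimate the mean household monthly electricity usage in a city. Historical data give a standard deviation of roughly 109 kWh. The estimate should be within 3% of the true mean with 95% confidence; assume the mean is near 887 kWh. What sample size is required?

For a mean, the margin of error is E = z·σ/√n, so n = (zσ/E)².
At 95% confidence, z = 1.960.
E = 3% of 887 = 26.61 kWh.
n = (1.960 × 109 / 26.61)² = 64.46
Round up: n = 65.

65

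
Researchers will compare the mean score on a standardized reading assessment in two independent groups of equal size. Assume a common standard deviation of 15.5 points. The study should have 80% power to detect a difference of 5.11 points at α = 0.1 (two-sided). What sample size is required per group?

For two equal groups, n per group = 2·((z_{α/2} + z_β)·σ/δ)².
z_{α/2} = 1.645; z_β = 0.842 (power 80%).
n = 2 × (2.487 × 15.5 / 5.11)² = 2 × 56.91 = 113.82
Round up: n = 114 per group.

114 per group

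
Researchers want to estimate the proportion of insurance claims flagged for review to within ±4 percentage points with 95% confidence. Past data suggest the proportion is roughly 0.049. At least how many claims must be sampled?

For a proportion with margin E = 0.04 at 95% confidence, z = 1.960.
n = p̂(1−p̂)(z/E)² = 0.049 × 0.951 × (1.960/0.04)² = 111.88
Round up: n = 112.

112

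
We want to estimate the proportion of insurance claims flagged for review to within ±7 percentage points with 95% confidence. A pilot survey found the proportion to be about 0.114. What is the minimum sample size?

For a proportion with margin E = 0.07 at 95% confidence, z = 1.960.
n = p̂(1−p̂)(z/E)² = 0.114 × 0.886 × (1.960/0.07)² = 79.19
Round up: n = 80.

n = 80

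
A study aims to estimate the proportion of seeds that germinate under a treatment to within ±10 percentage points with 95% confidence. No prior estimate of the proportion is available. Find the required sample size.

97

For a proportion with margin E = 0.1 at 95% confidence, z = 1.960.
With no prior estimate, use p = 0.5, which maximizes p(1−p) at 0.25.
n = 0.25 × (z/E)² = 0.25 × (1.960/0.1)² = 96.04
Round up: n = 97.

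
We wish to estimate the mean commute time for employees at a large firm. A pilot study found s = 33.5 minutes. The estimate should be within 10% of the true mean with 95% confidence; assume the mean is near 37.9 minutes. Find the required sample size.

For a mean, the margin of error is E = z·σ/√n, so n = (zσ/E)².
At 95% confidence, z = 1.960.
E = 10% of 37.9 = 3.79 minutes.
n = (1.960 × 33.5 / 3.79)² = 300.14
Round up: n = 301.

301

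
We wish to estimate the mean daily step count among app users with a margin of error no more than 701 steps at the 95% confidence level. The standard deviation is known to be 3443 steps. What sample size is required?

For a mean, the margin of error is E = z·σ/√n, so n = (zσ/E)².
At 95% confidence, z = 1.960.
n = (1.960 × 3443 / 701)² = 92.67
Round up: n = 93.

93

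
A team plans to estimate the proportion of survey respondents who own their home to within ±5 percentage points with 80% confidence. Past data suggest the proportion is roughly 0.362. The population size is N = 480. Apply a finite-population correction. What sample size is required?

116

For a proportion with margin E = 0.05 at 80% confidence, z = 1.282.
n = p̂(1−p̂)(z/E)² = 0.362 × 0.638 × (1.282/0.05)² = 151.83 — call this n₀.
Finite-population correction with N = 480: n = n₀ / (1 + (n₀−1)/N) = 151.83 / 1.314 = 115.55
Round up: n = 116.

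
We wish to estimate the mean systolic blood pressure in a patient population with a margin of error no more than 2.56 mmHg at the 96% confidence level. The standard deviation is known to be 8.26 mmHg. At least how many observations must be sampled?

For a mean, the margin of error is E = z·σ/√n, so n = (zσ/E)².
At 96% confidence, z = 2.054.
n = (2.054 × 8.26 / 2.56)² = 43.92
Round up: n = 44.

44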